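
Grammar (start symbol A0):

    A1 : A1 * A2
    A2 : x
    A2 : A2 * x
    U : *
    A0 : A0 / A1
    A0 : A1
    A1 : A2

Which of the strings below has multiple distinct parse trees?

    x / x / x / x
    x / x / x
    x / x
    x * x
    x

x / x / x / x: 1 tree
x / x / x: 1 tree
x / x: 1 tree
x * x: 2 trees
x: 1 tree

x * x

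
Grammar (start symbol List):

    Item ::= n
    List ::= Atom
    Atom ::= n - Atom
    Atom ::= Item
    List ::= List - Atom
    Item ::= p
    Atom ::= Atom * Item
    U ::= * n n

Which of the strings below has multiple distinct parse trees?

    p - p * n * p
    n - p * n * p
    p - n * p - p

n - p * n * p

p - p * n * p: 1 tree
n - p * n * p: 4 trees
p - n * p - p: 1 tree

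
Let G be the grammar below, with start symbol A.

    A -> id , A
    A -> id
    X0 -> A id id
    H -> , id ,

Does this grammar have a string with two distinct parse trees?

(H, X0 are unreachable from A, so their rules don't affect L(A).) Right-recursive list with a separator: after each atom, whether the separator follows determines the rule. One parse per string.

Unambiguous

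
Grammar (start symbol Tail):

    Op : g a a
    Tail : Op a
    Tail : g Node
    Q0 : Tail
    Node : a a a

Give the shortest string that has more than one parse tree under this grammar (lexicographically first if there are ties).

g a a a

length 4: g a a a has 2 parse trees

Two derivations of g a a a:
  Tail ⇒ Op a ⇒ g a a a
  Tail ⇒ g Node ⇒ g a a a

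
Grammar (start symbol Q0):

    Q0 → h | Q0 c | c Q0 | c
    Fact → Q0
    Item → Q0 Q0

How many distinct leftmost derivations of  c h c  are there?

Parse trees for c h c:
  [Q0 [Q0 c [Q0 h]] c]
  [Q0 c [Q0 [Q0 h] c]]

2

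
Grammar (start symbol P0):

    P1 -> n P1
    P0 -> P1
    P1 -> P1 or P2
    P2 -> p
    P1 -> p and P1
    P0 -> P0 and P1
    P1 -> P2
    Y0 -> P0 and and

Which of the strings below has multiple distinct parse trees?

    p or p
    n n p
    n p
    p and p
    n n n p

p and p

p or p: 1 tree
n n p: 1 tree
n p: 1 tree
p and p: 2 trees
n n n p: 1 tree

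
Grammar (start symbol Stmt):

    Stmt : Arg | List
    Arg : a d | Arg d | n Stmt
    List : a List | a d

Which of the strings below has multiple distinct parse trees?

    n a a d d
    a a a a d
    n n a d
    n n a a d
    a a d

n n a d

n a a d d: 1 tree
a a a a d: 1 tree
n n a d: 2 trees
n n a a d: 1 tree
a a d: 1 tree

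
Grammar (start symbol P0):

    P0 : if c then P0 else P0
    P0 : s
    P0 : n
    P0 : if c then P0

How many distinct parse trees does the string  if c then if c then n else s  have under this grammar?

Parse trees for if c then if c then n else s:
  [P0 if c then [P0 if c then [P0 n]] else [P0 s]]
  [P0 if c then [P0 if c then [P0 n] else [P0 s]]]

2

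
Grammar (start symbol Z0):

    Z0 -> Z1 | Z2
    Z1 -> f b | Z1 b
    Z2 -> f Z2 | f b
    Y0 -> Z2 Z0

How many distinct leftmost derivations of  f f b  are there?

1

Parse trees for f f b:
  [Z0 [Z2 f [Z2 f b]]]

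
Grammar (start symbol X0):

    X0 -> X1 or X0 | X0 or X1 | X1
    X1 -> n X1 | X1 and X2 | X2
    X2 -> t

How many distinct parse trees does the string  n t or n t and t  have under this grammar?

Parse trees for n t or n t and t:
  [X0 [X1 n [X1 [X2 t]]] or [X0 [X1 n [X1 [X1 [X2 t]] and [X2 t]]]]]
  [X0 [X1 n [X1 [X2 t]]] or [X0 [X1 [X1 n [X1 [X2 t]]] and [X2 t]]]]
  [X0 [X0 [X1 n [X1 [X2 t]]]] or [X1 n [X1 [X1 [X2 t]] and [X2 t]]]]
  [X0 [X0 [X1 n [X1 [X2 t]]]] or [X1 [X1 n [X1 [X2 t]]] and [X2 t]]]

4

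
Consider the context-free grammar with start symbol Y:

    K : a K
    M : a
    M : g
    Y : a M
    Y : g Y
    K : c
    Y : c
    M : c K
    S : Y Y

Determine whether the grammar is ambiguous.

(S is unreachable from Y, so its rules don't affect L(Y).) Each reachable nonterminal has at most one production per leading terminal, and all productions are right-linear; the derivation is determined token-by-token.

Unambiguous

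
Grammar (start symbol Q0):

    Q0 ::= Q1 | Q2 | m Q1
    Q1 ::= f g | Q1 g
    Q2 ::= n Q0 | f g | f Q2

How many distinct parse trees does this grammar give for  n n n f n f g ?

2

Parse trees for n n n f n f g:
  [Q0 [Q2 n [Q0 [Q2 n [Q0 [Q2 n [Q0 [Q2 f [Q2 n [Q0 [Q1 f g]]]]]]]]]]]
  [Q0 [Q2 n [Q0 [Q2 n [Q0 [Q2 n [Q0 [Q2 f [Q2 n [Q0 [Q2 f g]]]]]]]]]]]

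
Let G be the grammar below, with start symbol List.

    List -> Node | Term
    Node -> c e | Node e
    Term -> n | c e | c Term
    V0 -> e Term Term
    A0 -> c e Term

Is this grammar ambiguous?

Witness: c e

Derivation 1: List ⇒ Node ⇒ c e
Derivation 2: List ⇒ Term ⇒ c e

Two distinct leftmost derivations for the same string.

Ambiguous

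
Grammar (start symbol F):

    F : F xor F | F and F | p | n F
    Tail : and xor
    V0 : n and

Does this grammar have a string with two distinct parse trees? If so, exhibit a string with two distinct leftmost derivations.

Witness: n p and p

Derivation 1: F ⇒ F and F ⇒ n F and F ⇒ n p and F ⇒ n p and p
Derivation 2: F ⇒ n F ⇒ n F and F ⇒ n p and F ⇒ n p and p

Two distinct leftmost derivations for the same string.

Ambiguous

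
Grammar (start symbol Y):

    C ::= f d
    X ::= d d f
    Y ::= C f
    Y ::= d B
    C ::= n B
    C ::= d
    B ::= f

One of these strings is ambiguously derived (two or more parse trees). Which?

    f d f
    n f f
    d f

d f

f d f: 1 tree
n f f: 1 tree
d f: 2 trees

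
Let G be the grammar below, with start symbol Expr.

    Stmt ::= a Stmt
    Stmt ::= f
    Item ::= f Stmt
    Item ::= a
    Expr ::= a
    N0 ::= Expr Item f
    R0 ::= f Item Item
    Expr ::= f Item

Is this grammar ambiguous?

Only Expr, Item, Stmt are reachable from Expr; ignoring the rest: Restricted to the reachable nonterminals, every rule has the form A → t or A → t B, and no two rules for the same A share a first terminal. The grammar encodes a DFA — one run per string.

Unambiguous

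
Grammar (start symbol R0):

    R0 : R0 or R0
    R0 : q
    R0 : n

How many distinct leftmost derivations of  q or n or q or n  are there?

Parse trees for q or n or q or n:
  [R0 [R0 q] or [R0 [R0 n] or [R0 [R0 q] or [R0 n]]]]
  [R0 [R0 q] or [R0 [R0 [R0 n] or [R0 q]] or [R0 n]]]
  [R0 [R0 [R0 q] or [R0 n]] or [R0 [R0 q] or [R0 n]]]
  [R0 [R0 [R0 q] or [R0 [R0 n] or [R0 q]]] or [R0 n]]
  [R0 [R0 [R0 [R0 q] or [R0 n]] or [R0 q]] or [R0 n]]

5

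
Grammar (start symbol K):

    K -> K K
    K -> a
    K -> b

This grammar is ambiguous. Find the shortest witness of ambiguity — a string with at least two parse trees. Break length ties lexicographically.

a a a

length 1: no string has ≥2 trees
length 2: no string has ≥2 trees
length 3: a a a has 2 parse trees

Two derivations of a a a:
  K ⇒ K K ⇒ K K K ⇒ a K K ⇒ a a K ⇒ a a a
  K ⇒ K K ⇒ a K ⇒ a K K ⇒ a a K ⇒ a a a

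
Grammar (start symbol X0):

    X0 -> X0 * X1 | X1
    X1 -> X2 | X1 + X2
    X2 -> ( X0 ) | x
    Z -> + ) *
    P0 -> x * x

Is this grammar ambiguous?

Unambiguous

Only X0, X1, X2 are reachable from X0; ignoring the rest: X0 → X0 * X1 | X1  ;  X1 → X1 + X2 | X2  — a left-associative chain with X2 at the bottom. Each string factors uniquely by precedence.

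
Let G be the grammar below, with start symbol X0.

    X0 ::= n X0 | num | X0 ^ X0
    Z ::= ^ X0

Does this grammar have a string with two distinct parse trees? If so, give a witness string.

Witness: n num ^ num

Derivation 1: X0 ⇒ n X0 ⇒ n X0 ^ X0 ⇒ n num ^ X0 ⇒ n num ^ num
Derivation 2: X0 ⇒ X0 ^ X0 ⇒ n X0 ^ X0 ⇒ n num ^ X0 ⇒ n num ^ num

Two distinct leftmost derivations for the same string.

Ambiguous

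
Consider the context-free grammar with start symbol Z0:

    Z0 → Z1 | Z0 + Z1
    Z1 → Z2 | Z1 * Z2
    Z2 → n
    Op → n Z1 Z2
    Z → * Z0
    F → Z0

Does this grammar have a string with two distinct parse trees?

Only Z0, Z1, Z2 are reachable from Z0; ignoring the rest: The grammar is stratified — Z0 handles '+' (left-recursive), Z1 handles '*', Z2 atoms. Each operator has a fixed associativity and precedence level, so every string has one parse.

Unambiguous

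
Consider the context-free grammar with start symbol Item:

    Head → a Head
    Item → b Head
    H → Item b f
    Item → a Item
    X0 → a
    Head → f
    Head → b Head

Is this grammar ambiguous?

Unambiguous

(X0, H are unreachable from Item, so their rules don't affect L(Item).) The reachable rules are right-linear with at most one rule per (nonterminal, next-terminal) pair. Each input token forces the next rule, so parsing is deterministic.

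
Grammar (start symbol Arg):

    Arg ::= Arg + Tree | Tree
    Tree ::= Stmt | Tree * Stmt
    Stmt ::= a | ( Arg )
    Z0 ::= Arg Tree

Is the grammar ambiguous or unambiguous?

Unambiguous

Only Arg, Tree, Stmt are reachable from Arg; ignoring the rest: This is a standard precedence ladder (Arg over Tree over Stmt), with each level left-recursive on its own operator ('+' at Arg, '*' at Tree). That structure is LR(1), hence unambiguous.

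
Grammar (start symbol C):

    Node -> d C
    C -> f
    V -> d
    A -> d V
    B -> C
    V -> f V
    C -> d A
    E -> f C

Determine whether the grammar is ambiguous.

(E, B, Node are unreachable from C, so their rules don't affect L(C).) Each reachable nonterminal has at most one production per leading terminal, and all productions are right-linear; the derivation is determined token-by-token.

Unambiguous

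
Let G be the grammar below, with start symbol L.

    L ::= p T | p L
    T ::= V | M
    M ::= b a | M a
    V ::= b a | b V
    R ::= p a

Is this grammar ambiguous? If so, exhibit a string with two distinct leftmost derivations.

Witness: p b a

Derivation 1: L ⇒ p T ⇒ p V ⇒ p b a
Derivation 2: L ⇒ p T ⇒ p M ⇒ p b a

Two distinct leftmost derivations for the same string.

Ambiguous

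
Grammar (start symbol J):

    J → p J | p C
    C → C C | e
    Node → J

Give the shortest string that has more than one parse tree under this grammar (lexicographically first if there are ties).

length 2: no string has ≥2 trees
length 3: no string has ≥2 trees
length 4: p e e e has 2 parse trees

Two derivations of p e e e:
  J ⇒ p C ⇒ p C C ⇒ p C C C ⇒ p e C C ⇒ p e e C ⇒ p e e e
  J ⇒ p C ⇒ p C C ⇒ p e C ⇒ p e C C ⇒ p e e C ⇒ p e e e

p e e e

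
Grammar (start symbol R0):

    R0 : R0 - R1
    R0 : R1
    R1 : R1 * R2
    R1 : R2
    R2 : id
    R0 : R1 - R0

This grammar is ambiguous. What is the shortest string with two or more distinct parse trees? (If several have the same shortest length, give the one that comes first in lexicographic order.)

length 1: no string has ≥2 trees
length 3: id - id has 2 parse trees

Two derivations of id - id:
  R0 ⇒ R0 - R1 ⇒ R1 - R1 ⇒ R2 - R1 ⇒ id - R1 ⇒ id - R2 ⇒ id - id
  R0 ⇒ R1 - R0 ⇒ R2 - R0 ⇒ id - R0 ⇒ id - R1 ⇒ id - R2 ⇒ id - id

id - id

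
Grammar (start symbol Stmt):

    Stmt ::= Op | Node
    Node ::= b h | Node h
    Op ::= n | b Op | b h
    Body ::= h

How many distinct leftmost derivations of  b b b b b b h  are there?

1

Parse trees for b b b b b b h:
  [Stmt [Op b [Op b [Op b [Op b [Op b [Op b h]]]]]]]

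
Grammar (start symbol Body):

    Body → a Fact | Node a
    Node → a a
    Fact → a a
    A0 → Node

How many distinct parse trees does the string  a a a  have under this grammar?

Parse trees for a a a:
  [Body a [Fact a a]]
  [Body [Node a a] a]

2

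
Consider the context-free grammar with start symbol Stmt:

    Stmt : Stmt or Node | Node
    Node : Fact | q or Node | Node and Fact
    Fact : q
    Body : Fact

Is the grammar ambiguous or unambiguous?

Witness: q or q

Derivation 1: Stmt ⇒ Stmt or Node ⇒ Node or Node ⇒ Fact or Node ⇒ q or Node ⇒ q or Fact ⇒ q or q
Derivation 2: Stmt ⇒ Node ⇒ q or Node ⇒ q or Fact ⇒ q or q

Two distinct leftmost derivations for the same string.

Ambiguous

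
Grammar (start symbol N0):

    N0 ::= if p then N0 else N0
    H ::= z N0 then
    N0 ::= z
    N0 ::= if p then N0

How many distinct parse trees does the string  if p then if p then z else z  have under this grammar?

Parse trees for if p then if p then z else z:
  [N0 if p then [N0 if p then [N0 z]] else [N0 z]]
  [N0 if p then [N0 if p then [N0 z] else [N0 z]]]

2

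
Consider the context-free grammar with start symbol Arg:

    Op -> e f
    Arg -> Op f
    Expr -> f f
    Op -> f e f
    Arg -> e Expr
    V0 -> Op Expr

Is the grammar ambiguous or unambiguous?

Witness: e f f

Derivation 1: Arg ⇒ Op f ⇒ e f f
Derivation 2: Arg ⇒ e Expr ⇒ e f f

Two distinct leftmost derivations for the same string.

Ambiguous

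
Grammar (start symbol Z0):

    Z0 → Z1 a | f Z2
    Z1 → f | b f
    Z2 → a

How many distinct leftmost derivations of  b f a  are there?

1

Parse trees for b f a:
  [Z0 [Z1 b f] a]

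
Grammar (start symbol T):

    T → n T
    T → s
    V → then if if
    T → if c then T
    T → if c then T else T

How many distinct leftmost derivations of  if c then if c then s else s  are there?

2

Parse trees for if c then if c then s else s:
  [T if c then [T if c then [T s] else [T s]]]
  [T if c then [T if c then [T s]] else [T s]]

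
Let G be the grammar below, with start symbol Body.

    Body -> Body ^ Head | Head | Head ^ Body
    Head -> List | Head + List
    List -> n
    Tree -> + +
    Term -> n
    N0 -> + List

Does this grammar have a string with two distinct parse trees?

Witness: n ^ n

Derivation 1: Body ⇒ Body ^ Head ⇒ Head ^ Head ⇒ List ^ Head ⇒ n ^ Head ⇒ n ^ List ⇒ n ^ n
Derivation 2: Body ⇒ Head ^ Body ⇒ List ^ Body ⇒ n ^ Body ⇒ n ^ Head ⇒ n ^ List ⇒ n ^ n

Two distinct leftmost derivations for the same string.

Ambiguous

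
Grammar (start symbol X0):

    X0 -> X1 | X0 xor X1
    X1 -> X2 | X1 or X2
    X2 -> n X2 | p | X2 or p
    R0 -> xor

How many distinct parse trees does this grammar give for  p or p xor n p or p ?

Parse trees for p or p xor n p or p:
  [X0 [X0 [X1 [X2 [X2 p] or p]]] xor [X1 [X2 n [X2 [X2 p] or p]]]]
  [X0 [X0 [X1 [X2 [X2 p] or p]]] xor [X1 [X2 [X2 n [X2 p]] or p]]]
  [X0 [X0 [X1 [X2 [X2 p] or p]]] xor [X1 [X1 [X2 n [X2 p]]] or [X2 p]]]
  [X0 [X0 [X1 [X1 [X2 p]] or [X2 p]]] xor [X1 [X2 n [X2 [X2 p] or p]]]]
  [X0 [X0 [X1 [X1 [X2 p]] or [X2 p]]] xor [X1 [X2 [X2 n [X2 p]] or p]]]
  [X0 [X0 [X1 [X1 [X2 p]] or [X2 p]]] xor [X1 [X1 [X2 n [X2 p]]] or [X2 p]]]

6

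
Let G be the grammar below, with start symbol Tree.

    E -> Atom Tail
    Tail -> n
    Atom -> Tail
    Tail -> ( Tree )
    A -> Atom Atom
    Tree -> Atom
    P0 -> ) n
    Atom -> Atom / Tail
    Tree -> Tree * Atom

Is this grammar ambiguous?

Unambiguous

(P0, E, A are unreachable from Tree, so their rules don't affect L(Tree).) This is a standard precedence ladder (Tree over Atom over Tail), with each level left-recursive on its own operator ('*' at Tree, '/' at Atom). That structure is LR(1), hence unambiguous.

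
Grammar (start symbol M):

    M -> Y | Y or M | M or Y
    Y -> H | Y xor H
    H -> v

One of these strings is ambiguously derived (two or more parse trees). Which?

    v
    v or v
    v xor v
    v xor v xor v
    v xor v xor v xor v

v: 1 tree
v or v: 2 trees
v xor v: 1 tree
v xor v xor v: 1 tree
v xor v xor v xor v: 1 tree

v or v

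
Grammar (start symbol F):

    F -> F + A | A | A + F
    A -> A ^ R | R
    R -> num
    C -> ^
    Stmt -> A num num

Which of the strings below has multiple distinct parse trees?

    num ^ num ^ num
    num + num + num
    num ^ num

num ^ num ^ num: 1 tree
num + num + num: 4 trees
num ^ num: 1 tree

num + num + num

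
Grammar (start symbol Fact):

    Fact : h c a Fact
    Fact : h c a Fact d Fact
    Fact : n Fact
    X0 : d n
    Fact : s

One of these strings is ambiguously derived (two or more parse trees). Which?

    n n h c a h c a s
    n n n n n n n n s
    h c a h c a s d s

n n h c a h c a s: 1 tree
n n n n n n n n s: 1 tree
h c a h c a s d s: 2 trees

h c a h c a s d s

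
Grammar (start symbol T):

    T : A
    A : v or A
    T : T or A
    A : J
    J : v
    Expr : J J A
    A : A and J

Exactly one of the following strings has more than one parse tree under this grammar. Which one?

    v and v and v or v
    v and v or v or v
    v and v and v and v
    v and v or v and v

v and v and v or v: 1 tree
v and v or v or v: 2 trees
v and v and v and v: 1 tree
v and v or v and v: 1 tree

v and v or v or v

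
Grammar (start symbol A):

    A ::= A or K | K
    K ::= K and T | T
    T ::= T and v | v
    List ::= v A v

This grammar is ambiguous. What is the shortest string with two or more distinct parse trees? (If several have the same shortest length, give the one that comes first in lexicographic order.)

v and v

length 1: no string has ≥2 trees
length 3: v and v has 2 parse trees

Two derivations of v and v:
  A ⇒ K ⇒ K and T ⇒ T and T ⇒ v and T ⇒ v and v
  A ⇒ K ⇒ T ⇒ T and v ⇒ v and v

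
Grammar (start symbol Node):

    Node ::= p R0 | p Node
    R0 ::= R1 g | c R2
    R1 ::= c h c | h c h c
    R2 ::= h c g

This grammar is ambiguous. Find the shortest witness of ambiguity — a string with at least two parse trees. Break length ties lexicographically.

p c h c g

length 5: p c h c g has 2 parse trees

Two derivations of p c h c g:
  Node ⇒ p R0 ⇒ p R1 g ⇒ p c h c g
  Node ⇒ p R0 ⇒ p c R2 ⇒ p c h c g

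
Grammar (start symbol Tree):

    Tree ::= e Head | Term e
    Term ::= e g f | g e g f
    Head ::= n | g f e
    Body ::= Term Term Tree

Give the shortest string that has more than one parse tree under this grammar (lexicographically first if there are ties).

e g f e

length 2: no string has ≥2 trees
length 4: e g f e has 2 parse trees

Two derivations of e g f e:
  Tree ⇒ e Head ⇒ e g f e
  Tree ⇒ Term e ⇒ e g f e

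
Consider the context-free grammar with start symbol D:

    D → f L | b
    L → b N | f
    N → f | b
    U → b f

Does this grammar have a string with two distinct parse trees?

Unambiguous

Only D, L, N are reachable from D; ignoring the rest: Each reachable nonterminal has at most one production per leading terminal, and all productions are right-linear; the derivation is determined token-by-token.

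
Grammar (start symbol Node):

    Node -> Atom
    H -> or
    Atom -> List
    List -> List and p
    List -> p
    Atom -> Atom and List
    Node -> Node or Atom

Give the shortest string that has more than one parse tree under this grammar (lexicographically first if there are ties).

p and p

length 1: no string has ≥2 trees
length 3: p and p has 2 parse trees

Two derivations of p and p:
  Node ⇒ Atom ⇒ List ⇒ List and p ⇒ p and p
  Node ⇒ Atom ⇒ Atom and List ⇒ List and List ⇒ p and List ⇒ p and p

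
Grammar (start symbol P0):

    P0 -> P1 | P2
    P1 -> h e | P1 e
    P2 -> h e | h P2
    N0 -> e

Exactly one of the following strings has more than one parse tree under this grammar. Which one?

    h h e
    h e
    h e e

h e

h h e: 1 tree
h e: 2 trees
h e e: 1 tree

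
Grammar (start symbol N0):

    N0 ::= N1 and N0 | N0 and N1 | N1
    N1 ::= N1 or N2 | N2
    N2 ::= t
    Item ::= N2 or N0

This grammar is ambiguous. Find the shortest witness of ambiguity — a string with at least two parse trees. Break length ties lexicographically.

t and t

length 1: no string has ≥2 trees
length 3: t and t has 2 parse trees

Two derivations of t and t:
  N0 ⇒ N1 and N0 ⇒ N2 and N0 ⇒ t and N0 ⇒ t and N1 ⇒ t and N2 ⇒ t and t
  N0 ⇒ N0 and N1 ⇒ N1 and N1 ⇒ N2 and N1 ⇒ t and N1 ⇒ t and N2 ⇒ t and t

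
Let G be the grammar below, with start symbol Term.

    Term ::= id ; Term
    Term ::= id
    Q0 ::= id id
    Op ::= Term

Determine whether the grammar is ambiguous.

Unambiguous

(Op, Q0 are unreachable from Term, so their rules don't affect L(Term).) Right-recursive list with a separator: after each atom, whether the separator follows determines the rule. One parse per string.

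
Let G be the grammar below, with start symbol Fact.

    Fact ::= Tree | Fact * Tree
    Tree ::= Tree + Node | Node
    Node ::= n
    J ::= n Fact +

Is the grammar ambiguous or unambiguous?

Unambiguous

(J is unreachable from Fact, so its rules don't affect L(Fact).) Fact → Fact * Tree | Tree  ;  Tree → Tree + Node | Node  — a left-associative chain with Node at the bottom. Each string factors uniquely by precedence.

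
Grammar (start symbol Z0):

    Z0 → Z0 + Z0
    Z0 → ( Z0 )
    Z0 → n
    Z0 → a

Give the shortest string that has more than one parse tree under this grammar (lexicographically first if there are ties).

a + a + a

length 1: no string has ≥2 trees
length 3: no string has ≥2 trees
length 5: a + a + a has 2 parse trees

Two derivations of a + a + a:
  Z0 ⇒ Z0 + Z0 ⇒ Z0 + Z0 + Z0 ⇒ a + Z0 + Z0 ⇒ a + a + Z0 ⇒ a + a + a
  Z0 ⇒ Z0 + Z0 ⇒ a + Z0 ⇒ a + Z0 + Z0 ⇒ a + a + Z0 ⇒ a + a + a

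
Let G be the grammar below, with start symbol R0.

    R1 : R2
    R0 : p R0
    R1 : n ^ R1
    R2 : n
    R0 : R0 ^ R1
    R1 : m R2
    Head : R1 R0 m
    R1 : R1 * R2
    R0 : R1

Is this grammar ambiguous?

Ambiguous

Witness: n ^ n

Derivation 1: R0 ⇒ R0 ^ R1 ⇒ R1 ^ R1 ⇒ R2 ^ R1 ⇒ n ^ R1 ⇒ n ^ R2 ⇒ n ^ n
Derivation 2: R0 ⇒ R1 ⇒ n ^ R1 ⇒ n ^ R2 ⇒ n ^ n

Two distinct leftmost derivations for the same string.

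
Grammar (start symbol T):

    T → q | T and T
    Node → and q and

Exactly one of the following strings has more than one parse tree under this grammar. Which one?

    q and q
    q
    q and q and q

q and q: 1 tree
q: 1 tree
q and q and q: 2 trees

q and q and q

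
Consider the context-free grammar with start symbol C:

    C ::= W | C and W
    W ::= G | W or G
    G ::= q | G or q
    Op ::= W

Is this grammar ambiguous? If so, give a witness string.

Witness: q or q

Derivation 1: C ⇒ W ⇒ G ⇒ G or q ⇒ q or q
Derivation 2: C ⇒ W ⇒ W or G ⇒ G or G ⇒ q or G ⇒ q or q

Two distinct leftmost derivations for the same string.

Ambiguous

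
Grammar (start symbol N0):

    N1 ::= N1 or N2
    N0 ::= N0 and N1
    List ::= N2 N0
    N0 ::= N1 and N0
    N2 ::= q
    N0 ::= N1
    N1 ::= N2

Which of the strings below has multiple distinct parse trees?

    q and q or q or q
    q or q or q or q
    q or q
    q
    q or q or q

q and q or q or q

q and q or q or q: 2 trees
q or q or q or q: 1 tree
q or q: 1 tree
q: 1 tree
q or q or q: 1 tree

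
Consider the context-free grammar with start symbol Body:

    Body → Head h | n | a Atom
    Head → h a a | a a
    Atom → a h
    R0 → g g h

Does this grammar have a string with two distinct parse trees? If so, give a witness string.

Witness: a a h

Derivation 1: Body ⇒ Head h ⇒ a a h
Derivation 2: Body ⇒ a Atom ⇒ a a h

Two distinct leftmost derivations for the same string.

Ambiguous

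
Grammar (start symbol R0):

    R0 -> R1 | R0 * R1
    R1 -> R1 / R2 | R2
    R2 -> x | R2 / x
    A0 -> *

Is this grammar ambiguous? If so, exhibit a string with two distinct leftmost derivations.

Witness: x / x

Derivation 1: R0 ⇒ R1 ⇒ R1 / R2 ⇒ R2 / R2 ⇒ x / R2 ⇒ x / x
Derivation 2: R0 ⇒ R1 ⇒ R2 ⇒ R2 / x ⇒ x / x

Two distinct leftmost derivations for the same string.

Ambiguous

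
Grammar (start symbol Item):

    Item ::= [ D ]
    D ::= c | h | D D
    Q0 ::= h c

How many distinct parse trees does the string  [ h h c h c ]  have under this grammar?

14

Parse trees for [ h h c h c ] (showing first 6 of 14):
  [Item [ [D [D h] [D [D h] [D [D c] [D [D h] [D c]]]]] ]]
  [Item [ [D [D h] [D [D h] [D [D [D c] [D h]] [D c]]]] ]]
  [Item [ [D [D h] [D [D [D h] [D c]] [D [D h] [D c]]]] ]]
  [Item [ [D [D h] [D [D [D h] [D [D c] [D h]]] [D c]]] ]]
  [Item [ [D [D h] [D [D [D [D h] [D c]] [D h]] [D c]]] ]]
  [Item [ [D [D [D h] [D h]] [D [D c] [D [D h] [D c]]]] ]]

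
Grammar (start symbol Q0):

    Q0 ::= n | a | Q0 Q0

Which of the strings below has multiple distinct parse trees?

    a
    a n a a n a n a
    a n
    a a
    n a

a n a a n a n a

a: 1 tree
a n a a n a n a: 429 trees
a n: 1 tree
a a: 1 tree
n a: 1 tree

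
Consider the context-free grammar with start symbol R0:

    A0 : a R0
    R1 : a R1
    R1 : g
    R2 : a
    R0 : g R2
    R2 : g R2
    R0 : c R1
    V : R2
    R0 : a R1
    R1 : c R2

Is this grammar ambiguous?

Only R0, R1, R2 are reachable from R0; ignoring the rest: The reachable rules are right-linear with at most one rule per (nonterminal, next-terminal) pair. Each input token forces the next rule, so parsing is deterministic.

Unambiguous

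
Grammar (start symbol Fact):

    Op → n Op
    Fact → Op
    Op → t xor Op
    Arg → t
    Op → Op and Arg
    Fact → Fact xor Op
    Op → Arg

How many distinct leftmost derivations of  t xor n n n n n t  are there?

Parse trees for t xor n n n n n t:
  [Fact [Op t xor [Op n [Op n [Op n [Op n [Op n [Op [Arg t]]]]]]]]]
  [Fact [Fact [Op [Arg t]]] xor [Op n [Op n [Op n [Op n [Op n [Op [Arg t]]]]]]]]

2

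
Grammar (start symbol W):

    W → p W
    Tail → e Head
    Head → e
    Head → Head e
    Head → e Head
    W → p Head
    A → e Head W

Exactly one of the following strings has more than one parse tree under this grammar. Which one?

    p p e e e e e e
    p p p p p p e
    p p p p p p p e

p p e e e e e e

p p e e e e e e: 32 trees
p p p p p p e: 1 tree
p p p p p p p e: 1 tree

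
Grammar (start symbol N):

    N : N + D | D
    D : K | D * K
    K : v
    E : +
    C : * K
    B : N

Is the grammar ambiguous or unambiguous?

Unambiguous

(E, C, B are unreachable from N, so their rules don't affect L(N).) This is a standard precedence ladder (N over D over K), with each level left-recursive on its own operator ('+' at N, '*' at D). That structure is LR(1), hence unambiguous.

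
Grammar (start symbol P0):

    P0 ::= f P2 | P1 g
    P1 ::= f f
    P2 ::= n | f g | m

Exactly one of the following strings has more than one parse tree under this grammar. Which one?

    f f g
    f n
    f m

f f g

f f g: 2 trees
f n: 1 tree
f m: 1 tree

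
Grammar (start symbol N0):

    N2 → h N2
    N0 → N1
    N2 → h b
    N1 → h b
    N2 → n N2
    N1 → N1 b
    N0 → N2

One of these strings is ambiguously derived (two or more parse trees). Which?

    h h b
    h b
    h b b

h b

h h b: 1 tree
h b: 2 trees
h b b: 1 tree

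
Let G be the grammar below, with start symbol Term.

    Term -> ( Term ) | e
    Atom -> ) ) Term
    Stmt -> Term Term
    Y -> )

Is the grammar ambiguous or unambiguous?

Unambiguous

Only Term is reachable from Term; ignoring the rest: Each string is a nest of matched brackets around a single atom. An opening bracket forces the recursive rule; an atom forces the base rule.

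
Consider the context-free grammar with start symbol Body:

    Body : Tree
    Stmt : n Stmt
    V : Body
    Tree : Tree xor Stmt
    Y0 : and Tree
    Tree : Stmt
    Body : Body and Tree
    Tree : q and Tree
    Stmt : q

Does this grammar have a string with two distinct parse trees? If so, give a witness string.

Ambiguous

Witness: q and q

Derivation 1: Body ⇒ Tree ⇒ q and Tree ⇒ q and Stmt ⇒ q and q
Derivation 2: Body ⇒ Body and Tree ⇒ Tree and Tree ⇒ Stmt and Tree ⇒ q and Tree ⇒ q and Stmt ⇒ q and q

Two distinct leftmost derivations for the same string.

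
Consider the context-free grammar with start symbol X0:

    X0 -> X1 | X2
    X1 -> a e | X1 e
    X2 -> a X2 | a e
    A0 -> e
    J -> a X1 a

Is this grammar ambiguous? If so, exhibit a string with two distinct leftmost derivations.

Ambiguous

Witness: a e

Derivation 1: X0 ⇒ X1 ⇒ a e
Derivation 2: X0 ⇒ X2 ⇒ a e

Two distinct leftmost derivations for the same string.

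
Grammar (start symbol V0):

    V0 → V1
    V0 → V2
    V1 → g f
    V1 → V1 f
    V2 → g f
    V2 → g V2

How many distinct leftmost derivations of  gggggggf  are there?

1

Parse trees for gggggggf:
  [V0 [V2 g [V2 g [V2 g [V2 g [V2 g [V2 g [V2 g f]]]]]]]]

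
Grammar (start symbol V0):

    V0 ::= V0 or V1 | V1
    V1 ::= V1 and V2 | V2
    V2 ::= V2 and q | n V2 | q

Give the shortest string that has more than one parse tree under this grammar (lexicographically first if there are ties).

q and q

length 1: no string has ≥2 trees
length 2: no string has ≥2 trees
length 3: q and q has 2 parse trees

Two derivations of q and q:
  V0 ⇒ V1 ⇒ V1 and V2 ⇒ V2 and V2 ⇒ q and V2 ⇒ q and q
  V0 ⇒ V1 ⇒ V2 ⇒ V2 and q ⇒ q and q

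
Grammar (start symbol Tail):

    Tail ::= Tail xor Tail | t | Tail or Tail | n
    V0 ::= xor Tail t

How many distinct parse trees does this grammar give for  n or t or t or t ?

5

Parse trees for n or t or t or t:
  [Tail [Tail n] or [Tail [Tail t] or [Tail [Tail t] or [Tail t]]]]
  [Tail [Tail n] or [Tail [Tail [Tail t] or [Tail t]] or [Tail t]]]
  [Tail [Tail [Tail n] or [Tail t]] or [Tail [Tail t] or [Tail t]]]
  [Tail [Tail [Tail n] or [Tail [Tail t] or [Tail t]]] or [Tail t]]
  [Tail [Tail [Tail [Tail n] or [Tail t]] or [Tail t]] or [Tail t]]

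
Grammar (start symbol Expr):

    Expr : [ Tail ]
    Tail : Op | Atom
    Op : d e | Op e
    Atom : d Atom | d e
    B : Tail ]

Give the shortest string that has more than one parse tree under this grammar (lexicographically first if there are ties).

[ d e ]

length 4: [ d e ] has 2 parse trees

Two derivations of [ d e ]:
  Expr ⇒ [ Tail ] ⇒ [ Op ] ⇒ [ d e ]
  Expr ⇒ [ Tail ] ⇒ [ Atom ] ⇒ [ d e ]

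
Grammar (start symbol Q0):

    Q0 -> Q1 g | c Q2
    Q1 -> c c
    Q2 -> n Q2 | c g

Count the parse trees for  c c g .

Parse trees for c c g:
  [Q0 [Q1 c c] g]
  [Q0 c [Q2 c g]]

2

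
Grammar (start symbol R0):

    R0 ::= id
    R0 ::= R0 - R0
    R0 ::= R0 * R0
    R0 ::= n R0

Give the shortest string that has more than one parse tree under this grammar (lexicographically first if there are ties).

n id * id

length 1: no string has ≥2 trees
length 2: no string has ≥2 trees
length 3: no string has ≥2 trees
length 4: n id * id has 2 parse trees

Two derivations of n id * id:
  R0 ⇒ R0 * R0 ⇒ n R0 * R0 ⇒ n id * R0 ⇒ n id * id
  R0 ⇒ n R0 ⇒ n R0 * R0 ⇒ n id * R0 ⇒ n id * id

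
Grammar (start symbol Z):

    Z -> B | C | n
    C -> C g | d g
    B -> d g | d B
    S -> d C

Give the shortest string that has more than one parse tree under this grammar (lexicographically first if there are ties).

length 1: no string has ≥2 trees
length 2: d g has 2 parse trees

Two derivations of d g:
  Z ⇒ B ⇒ d g
  Z ⇒ C ⇒ d g

d g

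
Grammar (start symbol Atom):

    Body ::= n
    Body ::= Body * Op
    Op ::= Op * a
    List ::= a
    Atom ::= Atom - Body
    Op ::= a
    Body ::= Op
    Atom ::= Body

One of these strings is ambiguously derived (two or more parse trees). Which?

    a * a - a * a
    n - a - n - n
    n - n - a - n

a * a - a * a

a * a - a * a: 4 trees
n - a - n - n: 1 tree
n - n - a - n: 1 tree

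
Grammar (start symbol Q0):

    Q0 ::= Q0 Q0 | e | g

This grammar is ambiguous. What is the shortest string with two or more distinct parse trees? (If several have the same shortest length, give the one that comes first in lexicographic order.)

length 1: no string has ≥2 trees
length 2: no string has ≥2 trees
length 3: e e e has 2 parse trees

Two derivations of e e e:
  Q0 ⇒ Q0 Q0 ⇒ Q0 Q0 Q0 ⇒ e Q0 Q0 ⇒ e e Q0 ⇒ e e e
  Q0 ⇒ Q0 Q0 ⇒ e Q0 ⇒ e Q0 Q0 ⇒ e e Q0 ⇒ e e e

e e e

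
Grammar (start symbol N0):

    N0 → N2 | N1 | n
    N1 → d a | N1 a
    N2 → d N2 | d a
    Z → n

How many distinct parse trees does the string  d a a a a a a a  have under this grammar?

1

Parse trees for d a a a a a a a:
  [N0 [N1 [N1 [N1 [N1 [N1 [N1 [N1 d a] a] a] a] a] a] a]]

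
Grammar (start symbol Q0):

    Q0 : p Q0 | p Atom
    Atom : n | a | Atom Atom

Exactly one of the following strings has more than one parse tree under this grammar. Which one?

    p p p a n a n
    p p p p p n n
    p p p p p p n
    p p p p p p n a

p p p a n a n: 5 trees
p p p p p n n: 1 tree
p p p p p p n: 1 tree
p p p p p p n a: 1 tree

p p p a n a n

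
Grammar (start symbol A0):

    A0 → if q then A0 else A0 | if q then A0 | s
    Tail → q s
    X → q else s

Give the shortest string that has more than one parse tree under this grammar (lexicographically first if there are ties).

length 1: no string has ≥2 trees
length 4: no string has ≥2 trees
length 6: no string has ≥2 trees
length 7: no string has ≥2 trees
length 9: if q then if q then s else s has 2 parse trees

Two derivations of if q then if q then s else s:
  A0 ⇒ if q then A0 else A0 ⇒ if q then if q then A0 else A0 ⇒ if q then if q then s else A0 ⇒ if q then if q then s else s
  A0 ⇒ if q then A0 ⇒ if q then if q then A0 else A0 ⇒ if q then if q then s else A0 ⇒ if q then if q then s else s

if q then if q then s else s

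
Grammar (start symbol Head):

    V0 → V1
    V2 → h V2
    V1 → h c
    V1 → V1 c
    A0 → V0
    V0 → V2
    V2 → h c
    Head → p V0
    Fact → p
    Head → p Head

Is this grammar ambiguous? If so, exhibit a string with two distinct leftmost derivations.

Witness: p h c

Derivation 1: Head ⇒ p V0 ⇒ p V1 ⇒ p h c
Derivation 2: Head ⇒ p V0 ⇒ p V2 ⇒ p h c

Two distinct leftmost derivations for the same string.

Ambiguous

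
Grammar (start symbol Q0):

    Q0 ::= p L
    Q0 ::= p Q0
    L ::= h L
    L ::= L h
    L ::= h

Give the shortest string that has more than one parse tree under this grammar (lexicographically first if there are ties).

length 2: no string has ≥2 trees
length 3: p h h has 2 parse trees

Two derivations of p h h:
  Q0 ⇒ p L ⇒ p h L ⇒ p h h
  Q0 ⇒ p L ⇒ p L h ⇒ p h h

p h h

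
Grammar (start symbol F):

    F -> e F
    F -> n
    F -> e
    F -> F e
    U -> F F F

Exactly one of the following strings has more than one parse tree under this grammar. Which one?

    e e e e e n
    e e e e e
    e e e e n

e e e e e n: 1 tree
e e e e e: 16 trees
e e e e n: 1 tree

e e e e e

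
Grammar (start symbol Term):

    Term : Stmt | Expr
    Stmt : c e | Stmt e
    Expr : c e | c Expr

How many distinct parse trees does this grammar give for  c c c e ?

1

Parse trees for c c c e:
  [Term [Expr c [Expr c [Expr c e]]]]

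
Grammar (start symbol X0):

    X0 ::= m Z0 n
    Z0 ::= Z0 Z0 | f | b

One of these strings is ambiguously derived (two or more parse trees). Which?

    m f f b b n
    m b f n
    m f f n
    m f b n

m f f b b n: 5 trees
m b f n: 1 tree
m f f n: 1 tree
m f b n: 1 tree

m f f b b n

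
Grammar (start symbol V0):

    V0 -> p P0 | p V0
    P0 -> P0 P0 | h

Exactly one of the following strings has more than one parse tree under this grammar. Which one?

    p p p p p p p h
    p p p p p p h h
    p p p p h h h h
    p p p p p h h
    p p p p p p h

p p p p p p p h: 1 tree
p p p p p p h h: 1 tree
p p p p h h h h: 5 trees
p p p p p h h: 1 tree
p p p p p p h: 1 tree

p p p p h h h h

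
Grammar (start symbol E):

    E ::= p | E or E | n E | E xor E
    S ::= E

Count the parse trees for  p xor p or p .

2

Parse trees for p xor p or p:
  [E [E [E p] xor [E p]] or [E p]]
  [E [E p] xor [E [E p] or [E p]]]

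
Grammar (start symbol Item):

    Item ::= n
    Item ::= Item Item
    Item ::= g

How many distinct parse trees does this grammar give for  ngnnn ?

14

Parse trees for ngnnn (showing first 6 of 14):
  [Item [Item n] [Item [Item g] [Item [Item n] [Item [Item n] [Item n]]]]]
  [Item [Item n] [Item [Item g] [Item [Item [Item n] [Item n]] [Item n]]]]
  [Item [Item n] [Item [Item [Item g] [Item n]] [Item [Item n] [Item n]]]]
  [Item [Item n] [Item [Item [Item g] [Item [Item n] [Item n]]] [Item n]]]
  [Item [Item n] [Item [Item [Item [Item g] [Item n]] [Item n]] [Item n]]]
  [Item [Item [Item n] [Item g]] [Item [Item n] [Item [Item n] [Item n]]]]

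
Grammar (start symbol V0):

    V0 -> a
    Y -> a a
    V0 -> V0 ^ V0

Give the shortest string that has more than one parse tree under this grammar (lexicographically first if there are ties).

length 1: no string has ≥2 trees
length 3: no string has ≥2 trees
length 5: a ^ a ^ a has 2 parse trees

Two derivations of a ^ a ^ a:
  V0 ⇒ V0 ^ V0 ⇒ a ^ V0 ⇒ a ^ V0 ^ V0 ⇒ a ^ a ^ V0 ⇒ a ^ a ^ a
  V0 ⇒ V0 ^ V0 ⇒ V0 ^ V0 ^ V0 ⇒ a ^ V0 ^ V0 ⇒ a ^ a ^ V0 ⇒ a ^ a ^ a

a ^ a ^ a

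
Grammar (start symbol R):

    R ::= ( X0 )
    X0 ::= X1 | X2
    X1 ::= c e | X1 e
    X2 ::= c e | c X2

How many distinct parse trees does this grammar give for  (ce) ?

2

Parse trees for (ce):
  [R ( [X0 [X1 c e]] )]
  [R ( [X0 [X2 c e]] )]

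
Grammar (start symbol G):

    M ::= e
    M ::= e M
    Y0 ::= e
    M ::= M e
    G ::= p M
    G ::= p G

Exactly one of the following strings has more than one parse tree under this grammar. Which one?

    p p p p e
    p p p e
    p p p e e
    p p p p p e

p p p p e: 1 tree
p p p e: 1 tree
p p p e e: 2 trees
p p p p p e: 1 tree

p p p e e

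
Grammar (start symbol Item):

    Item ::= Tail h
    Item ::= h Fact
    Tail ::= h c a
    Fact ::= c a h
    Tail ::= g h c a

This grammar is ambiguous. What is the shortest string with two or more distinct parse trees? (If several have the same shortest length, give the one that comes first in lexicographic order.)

length 4: h c a h has 2 parse trees

Two derivations of h c a h:
  Item ⇒ Tail h ⇒ h c a h
  Item ⇒ h Fact ⇒ h c a h

h c a h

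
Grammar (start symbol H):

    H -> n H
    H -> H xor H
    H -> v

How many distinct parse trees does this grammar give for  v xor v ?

Parse trees for v xor v:
  [H [H v] xor [H v]]

1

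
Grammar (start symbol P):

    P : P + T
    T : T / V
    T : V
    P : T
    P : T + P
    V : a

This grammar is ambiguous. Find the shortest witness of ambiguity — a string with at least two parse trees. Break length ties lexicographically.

a + a

length 1: no string has ≥2 trees
length 3: a + a has 2 parse trees

Two derivations of a + a:
  P ⇒ P + T ⇒ T + T ⇒ V + T ⇒ a + T ⇒ a + V ⇒ a + a
  P ⇒ T + P ⇒ V + P ⇒ a + P ⇒ a + T ⇒ a + V ⇒ a + a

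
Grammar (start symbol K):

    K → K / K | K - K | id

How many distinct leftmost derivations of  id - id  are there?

1

Parse trees for id - id:
  [K [K id] - [K id]]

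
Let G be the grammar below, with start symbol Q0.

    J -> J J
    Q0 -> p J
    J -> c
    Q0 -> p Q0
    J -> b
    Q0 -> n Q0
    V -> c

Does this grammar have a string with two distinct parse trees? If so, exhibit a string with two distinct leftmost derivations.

Witness: p b b b

Derivation 1: Q0 ⇒ p J ⇒ p J J ⇒ p J J J ⇒ p b J J ⇒ p b b J ⇒ p b b b
Derivation 2: Q0 ⇒ p J ⇒ p J J ⇒ p b J ⇒ p b J J ⇒ p b b J ⇒ p b b b

Two distinct leftmost derivations for the same string.

Ambiguous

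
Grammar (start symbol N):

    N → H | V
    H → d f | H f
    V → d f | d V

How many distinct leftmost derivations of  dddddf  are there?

Parse trees for dddddf:
  [N [V d [V d [V d [V d [V d f]]]]]]

1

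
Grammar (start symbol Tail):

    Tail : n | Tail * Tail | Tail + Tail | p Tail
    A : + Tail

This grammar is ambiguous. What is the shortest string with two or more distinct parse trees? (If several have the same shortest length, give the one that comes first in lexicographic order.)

length 1: no string has ≥2 trees
length 2: no string has ≥2 trees
length 3: no string has ≥2 trees
length 4: p n * n has 2 parse trees

Two derivations of p n * n:
  Tail ⇒ Tail * Tail ⇒ p Tail * Tail ⇒ p n * Tail ⇒ p n * n
  Tail ⇒ p Tail ⇒ p Tail * Tail ⇒ p n * Tail ⇒ p n * n

p n * n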